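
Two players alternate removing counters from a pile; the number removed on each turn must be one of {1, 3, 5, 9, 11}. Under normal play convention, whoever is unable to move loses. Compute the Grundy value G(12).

n :  0  1  2  3  4  5  6  7  8  9 10 11 12
G :  0  1  0  1  0  1  0  1  0  1  0  1  0

0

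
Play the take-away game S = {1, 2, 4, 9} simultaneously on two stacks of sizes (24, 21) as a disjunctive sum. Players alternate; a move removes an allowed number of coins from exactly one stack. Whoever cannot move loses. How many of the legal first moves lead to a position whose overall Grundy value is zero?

1

All stacks use S = {1, 2, 4, 9}:
G(0) = 0
G(1) = mex{0} = 1
G(2) = mex{1,0} = 2
G(3) = mex{2,1} = 0
G(4) = mex{0,2,0} = 1
G(5) = mex{1,0,1} = 2
G(6) = mex{2,1,2} = 0
G(7) = mex{0,2,0} = 1
G(8) = mex{1,0,1} = 2
G(9) = mex{2,1,2,0} = 3
G(10) = mex{3,2,0,1} = 4
G(11) = mex{4,3,1,2} = 0
G(12) = mex{0,4,2,0} = 1
G(13) = mex{1,0,3,1} = 2
G(14) = mex{2,1,4,2} = 0
G(15) = mex{0,2,0,0} = 1
G(16) = mex{1,0,1,1} = 2
G(17) = mex{2,1,2,2} = 0
G(18) = mex{0,2,0,3} = 1
G(19) = mex{1,0,1,4} = 2
G(20) = mex{2,1,2,0} = 3
G(21) = mex{3,2,0,1} = 4
G(22) = mex{4,3,1,2} = 0
G(23) = mex{0,4,2,0} = 1
G(24) = mex{1,0,3,1} = 2
Stack A: G(24) = 2.
Stack B: G(21) = 4.
Combined Grundy value = 2 ⊕ 4 = 6.
A winning move leaves total XOR = 0, i.e. changes one component's Grundy value g to g ⊕ X where X is the current total.
Stack A: need g' = 2⊕6 = 4. Options: 24−1→G=1, 24−2→G=0, 24−4→G=3, 24−9→G=1. Hits: 0.
Stack B: need g' = 4⊕6 = 2. Options: 21−1→G=3, 21−2→G=2, 21−4→G=0, 21−9→G=1. Hits: 1.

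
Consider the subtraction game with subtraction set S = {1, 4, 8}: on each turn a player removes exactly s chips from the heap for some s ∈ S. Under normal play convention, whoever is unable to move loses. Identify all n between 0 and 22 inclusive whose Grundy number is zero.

G(0) = 0
G(1) = mex{0} = 1
G(2) = mex{1} = 0
G(3) = mex{0} = 1
G(4) = mex{1,0} = 2
G(5) = mex{2,1} = 0
G(6) = mex{0,0} = 1
G(7) = mex{1,1} = 0
G(8) = mex{0,2,0} = 1
G(9) = mex{1,0,1} = 2
G(10) = mex{2,1,0} = 3
G(11) = mex{3,0,1} = 2
G(12) = mex{2,1,2} = 0
G(13) = mex{0,2,0} = 1
G(14) = mex{1,3,1} = 0
G(15) = mex{0,2,0} = 1
G(16) = mex{1,0,1} = 2
G(17) = mex{2,1,2} = 0
G(18) = mex{0,0,3} = 1
G(19) = mex{1,1,2} = 0
G(20) = mex{0,2,0} = 1
G(21) = mex{1,0,1} = 2
G(22) = mex{2,1,0} = 3
P-positions are exactly the n with G(n) = 0.

0, 2, 5, 7, 12, 14, 17, 19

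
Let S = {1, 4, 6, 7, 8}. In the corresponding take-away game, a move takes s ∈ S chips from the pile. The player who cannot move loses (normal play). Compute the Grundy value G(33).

n :  0  1  2  3  4  5  6  7  8  9 10 11 12 13 14 15 16 17 18 19 20 21 22 23 24 25 26 27 28 29 30 31 32 33
G :  0  1  0  1  2  0  1  2  3  2  3  4  5  3  0  1  0  1  2  0  1  2  3  2  3  4  5  3  0  1  0  1  2  0

0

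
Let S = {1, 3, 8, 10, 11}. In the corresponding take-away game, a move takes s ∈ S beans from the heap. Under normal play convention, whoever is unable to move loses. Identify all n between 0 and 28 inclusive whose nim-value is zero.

0, 2, 4, 6, 18, 20, 22, 24

n :  0  1  2  3  4  5  6  7  8  9 10 11 12 13 14 15 16 17 18 19 20 21 22 23 24 25 26 27 28
G :  0  1  0  1  0  1  0  1  2  3  2  3  2  3  2  3  4  5  0  1  0  1  0  1  0  1  2  3  2
P-positions are exactly the n with G(n) = 0.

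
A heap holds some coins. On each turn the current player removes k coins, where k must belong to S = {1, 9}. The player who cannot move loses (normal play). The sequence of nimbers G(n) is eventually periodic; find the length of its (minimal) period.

n :  0  1  2  3  4  5  6  7  8  9 10 11 12 13 14
G :  0  1  0  1  0  1  0  1  0  1  0  1  0  1  0
G(n+2) = G(n) holds for n = 0,…,8 (a full window of length max(S) = 9), so the sequence is purely periodic with period 2.

2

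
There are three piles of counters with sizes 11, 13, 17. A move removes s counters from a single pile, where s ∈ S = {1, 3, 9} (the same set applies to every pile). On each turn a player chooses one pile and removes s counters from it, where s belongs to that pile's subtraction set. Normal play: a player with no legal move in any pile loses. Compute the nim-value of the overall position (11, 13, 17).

1

All piles use S = {1, 3, 9}:
G(0) = 0
G(1) = mex{0} = 1
G(2) = mex{1} = 0
G(3) = mex{0,0} = 1
G(4) = mex{1,1} = 0
G(5) = mex{0,0} = 1
G(6) = mex{1,1} = 0
G(7) = mex{0,0} = 1
G(8) = mex{1,1} = 0
G(9) = mex{0,0,0} = 1
G(10) = mex{1,1,1} = 0
G(11) = mex{0,0,0} = 1
G(12) = mex{1,1,1} = 0
G(13) = mex{0,0,0} = 1
G(14) = mex{1,1,1} = 0
G(15) = mex{0,0,0} = 1
G(16) = mex{1,1,1} = 0
G(17) = mex{0,0,0} = 1
Pile A: G(11) = 1.
Pile B: G(13) = 1.
Pile C: G(17) = 1.
Combined Grundy value = 1 ⊕ 1 ⊕ 1 = 1.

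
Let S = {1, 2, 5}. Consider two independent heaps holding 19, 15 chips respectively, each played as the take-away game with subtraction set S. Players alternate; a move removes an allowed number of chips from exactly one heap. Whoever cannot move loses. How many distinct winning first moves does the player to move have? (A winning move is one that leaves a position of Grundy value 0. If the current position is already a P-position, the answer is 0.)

3

All heaps use S = {1, 2, 5}:
n :  0  1  2  3  4  5  6  7  8  9 10 11 12 13 14 15 16 17 18 19
G :  0  1  2  0  1  2  0  1  2  0  1  2  0  1  2  0  1  2  0  1
Heap A: G(19) = 1.
Heap B: G(15) = 0.
Combined Grundy value = 1 ⊕ 0 = 1.
A winning move leaves total XOR = 0, i.e. changes one component's Grundy value g to g ⊕ X where X is the current total.
Heap A: need g' = 1⊕1 = 0. Options: 19−1→G=0, 19−2→G=2, 19−5→G=2. Hits: 1.
Heap B: need g' = 0⊕1 = 1. Options: 15−1→G=2, 15−2→G=1, 15−5→G=1. Hits: 2.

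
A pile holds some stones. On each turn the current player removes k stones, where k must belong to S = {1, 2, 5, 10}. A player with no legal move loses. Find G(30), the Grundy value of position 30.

n :  0  1  2  3  4  5  6  7  8  9 10 11 12 13 14 15 16 17 18 19 20 21 22 23 24 25 26 27 28 29 30
G :  0  1  2  0  1  2  0  1  2  0  1  2  0  1  2  0  1  2  0  1  2  0  1  2  0  1  2  0  1  2  0

0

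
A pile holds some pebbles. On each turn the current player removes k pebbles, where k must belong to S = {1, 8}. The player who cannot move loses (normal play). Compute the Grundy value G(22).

0

G(0) = 0
G(1) = mex{0} = 1
G(2) = mex{1} = 0
G(3) = mex{0} = 1
G(4) = mex{1} = 0
G(5) = mex{0} = 1
G(6) = mex{1} = 0
G(7) = mex{0} = 1
G(8) = mex{1,0} = 2
G(9) = mex{2,1} = 0
G(10) = mex{0,0} = 1
G(11) = mex{1,1} = 0
G(12) = mex{0,0} = 1
G(13) = mex{1,1} = 0
G(14) = mex{0,0} = 1
G(15) = mex{1,1} = 0
G(16) = mex{0,2} = 1
G(17) = mex{1,0} = 2
G(18) = mex{2,1} = 0
G(19) = mex{0,0} = 1
G(20) = mex{1,1} = 0
G(21) = mex{0,0} = 1
G(22) = mex{1,1} = 0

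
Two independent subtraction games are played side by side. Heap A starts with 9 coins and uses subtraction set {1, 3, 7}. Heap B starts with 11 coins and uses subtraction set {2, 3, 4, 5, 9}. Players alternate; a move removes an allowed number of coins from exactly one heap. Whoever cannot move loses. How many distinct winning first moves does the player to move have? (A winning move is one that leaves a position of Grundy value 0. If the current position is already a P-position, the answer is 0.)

Heap A, S = {1, 3, 7}:
n : 0 1 2 3 4 5 6 7 8 9
G : 0 1 0 1 0 1 0 1 0 1
G_A(9) = 1.
Heap B, S = {2, 3, 4, 5, 9}:
G(0) = 0
G(1) = mex{} = 0
G(2) = mex{0} = 1
G(3) = mex{0,0} = 1
G(4) = mex{1,0,0} = 2
G(5) = mex{1,1,0,0} = 2
G(6) = mex{2,1,1,0} = 3
G(7) = mex{2,2,1,1} = 0
G(8) = mex{3,2,2,1} = 0
G(9) = mex{0,3,2,2,0} = 1
G(10) = mex{0,0,3,2,0} = 1
G(11) = mex{1,0,0,3,1} = 2
G_B(11) = 2.
Combined Grundy value = 1 ⊕ 2 = 3.
A winning move leaves total XOR = 0, i.e. changes one component's Grundy value g to g ⊕ X where X is the current total.
Heap A: need g' = 1⊕3 = 2. Options: 9−1→G=0, 9−3→G=0, 9−7→G=0. Hits: 0.
Heap B: need g' = 2⊕3 = 1. Options: 11−2→G=1, 11−3→G=0, 11−4→G=0, 11−5→G=3, 11−9→G=1. Hits: 2.

2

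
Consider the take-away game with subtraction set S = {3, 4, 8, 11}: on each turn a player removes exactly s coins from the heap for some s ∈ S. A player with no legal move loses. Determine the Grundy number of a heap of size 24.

n :  0  1  2  3  4  5  6  7  8  9 10 11 12 13 14 15 16 17 18 19 20 21 22 23 24
G :  0  0  0  1  1  1  2  0  2  3  1  3  4  2  0  2  0  1  3  1  2  0  2  0  1

1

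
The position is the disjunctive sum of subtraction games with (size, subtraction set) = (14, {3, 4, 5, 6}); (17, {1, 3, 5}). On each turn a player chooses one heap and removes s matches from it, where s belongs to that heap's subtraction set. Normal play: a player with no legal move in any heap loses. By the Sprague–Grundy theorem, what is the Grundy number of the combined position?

Heap A, S = {3, 4, 5, 6}:
G(0) = 0
G(1) = mex{} = 0
G(2) = mex{} = 0
G(3) = mex{0} = 1
G(4) = mex{0,0} = 1
G(5) = mex{0,0,0} = 1
G(6) = mex{1,0,0,0} = 2
G(7) = mex{1,1,0,0} = 2
G(8) = mex{1,1,1,0} = 2
G(9) = mex{2,1,1,1} = 0
G(10) = mex{2,2,1,1} = 0
G(11) = mex{2,2,2,1} = 0
G(12) = mex{0,2,2,2} = 1
G(13) = mex{0,0,2,2} = 1
G(14) = mex{0,0,0,2} = 1
G_A(14) = 1.
Heap B, S = {1, 3, 5}:
n :  0  1  2  3  4  5  6  7  8  9 10 11 12 13 14 15 16 17
G :  0  1  0  1  0  1  0  1  0  1  0  1  0  1  0  1  0  1
G_B(17) = 1.
Combined Grundy value = 1 ⊕ 1 = 0.

0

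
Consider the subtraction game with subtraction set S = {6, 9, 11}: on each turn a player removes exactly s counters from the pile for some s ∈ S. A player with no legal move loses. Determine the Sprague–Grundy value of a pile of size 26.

G(0) = 0
G(1) = mex{} = 0
G(2) = mex{} = 0
G(3) = mex{} = 0
G(4) = mex{} = 0
G(5) = mex{} = 0
G(6) = mex{0} = 1
G(7) = mex{0} = 1
G(8) = mex{0} = 1
G(9) = mex{0,0} = 1
G(10) = mex{0,0} = 1
G(11) = mex{0,0,0} = 1
G(12) = mex{1,0,0} = 2
G(13) = mex{1,0,0} = 2
G(14) = mex{1,0,0} = 2
G(15) = mex{1,1,0} = 2
G(16) = mex{1,1,0} = 2
G(17) = mex{1,1,1} = 0
G(18) = mex{2,1,1} = 0
G(19) = mex{2,1,1} = 0
G(20) = mex{2,1,1} = 0
G(21) = mex{2,2,1} = 0
G(22) = mex{2,2,1} = 0
G(23) = mex{0,2,2} = 1
G(24) = mex{0,2,2} = 1
G(25) = mex{0,2,2} = 1
G(26) = mex{0,0,2} = 1

1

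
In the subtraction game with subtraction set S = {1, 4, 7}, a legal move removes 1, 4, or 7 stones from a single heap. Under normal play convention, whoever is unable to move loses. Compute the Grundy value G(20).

n :  0  1  2  3  4  5  6  7  8  9 10 11 12 13 14 15 16 17 18 19 20
G :  0  1  0  1  2  0  1  2  0  1  0  1  2  0  1  2  0  1  0  1  2

2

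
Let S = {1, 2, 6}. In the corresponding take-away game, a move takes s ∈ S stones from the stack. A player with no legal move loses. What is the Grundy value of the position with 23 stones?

n :  0  1  2  3  4  5  6  7  8  9 10 11 12 13 14 15 16 17 18 19 20 21 22 23
G :  0  1  2  0  1  2  3  0  1  2  0  1  2  3  0  1  2  0  1  2  3  0  1  2

2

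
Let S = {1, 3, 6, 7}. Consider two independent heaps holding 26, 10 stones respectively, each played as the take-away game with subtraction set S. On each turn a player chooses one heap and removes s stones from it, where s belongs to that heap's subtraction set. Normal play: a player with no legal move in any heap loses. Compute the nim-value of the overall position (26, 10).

2

All heaps use S = {1, 3, 6, 7}:
n :  0  1  2  3  4  5  6  7  8  9 10 11 12 13 14 15 16 17 18 19 20 21 22 23 24 25 26
G :  0  1  0  1  0  1  2  3  2  3  2  3  0  1  0  1  0  1  2  3  2  3  2  3  0  1  0
Heap A: G(26) = 0.
Heap B: G(10) = 2.
Combined Grundy value = 0 ⊕ 2 = 2.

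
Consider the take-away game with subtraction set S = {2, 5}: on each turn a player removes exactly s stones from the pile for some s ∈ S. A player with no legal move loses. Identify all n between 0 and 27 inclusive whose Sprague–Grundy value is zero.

0, 1, 4, 7, 8, 11, 14, 15, 18, 21, 22, 25

G(0) = 0
G(1) = mex{} = 0
G(2) = mex{0} = 1
G(3) = mex{0} = 1
G(4) = mex{1} = 0
G(5) = mex{1,0} = 2
G(6) = mex{0,0} = 1
G(7) = mex{2,1} = 0
G(8) = mex{1,1} = 0
G(9) = mex{0,0} = 1
G(10) = mex{0,2} = 1
G(11) = mex{1,1} = 0
G(12) = mex{1,0} = 2
G(13) = mex{0,0} = 1
G(14) = mex{2,1} = 0
G(15) = mex{1,1} = 0
G(16) = mex{0,0} = 1
G(17) = mex{0,2} = 1
G(18) = mex{1,1} = 0
G(19) = mex{1,0} = 2
G(20) = mex{0,0} = 1
G(21) = mex{2,1} = 0
G(22) = mex{1,1} = 0
G(23) = mex{0,0} = 1
G(24) = mex{0,2} = 1
G(25) = mex{1,1} = 0
G(26) = mex{1,0} = 2
G(27) = mex{0,0} = 1
P-positions are exactly the n with G(n) = 0.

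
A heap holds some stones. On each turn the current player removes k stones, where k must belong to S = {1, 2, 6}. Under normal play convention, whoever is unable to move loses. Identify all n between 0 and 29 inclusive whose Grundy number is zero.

0, 3, 7, 10, 14, 17, 21, 24, 28

n :  0  1  2  3  4  5  6  7  8  9 10 11 12 13 14 15 16 17 18 19 20 21 22 23 24 25 26 27 28 29
G :  0  1  2  0  1  2  3  0  1  2  0  1  2  3  0  1  2  0  1  2  3  0  1  2  0  1  2  3  0  1
P-positions are exactly the n with G(n) = 0.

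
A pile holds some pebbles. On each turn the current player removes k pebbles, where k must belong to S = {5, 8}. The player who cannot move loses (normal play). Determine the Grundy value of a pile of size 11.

G(0) = 0
G(1) = mex{} = 0
G(2) = mex{} = 0
G(3) = mex{} = 0
G(4) = mex{} = 0
G(5) = mex{0} = 1
G(6) = mex{0} = 1
G(7) = mex{0} = 1
G(8) = mex{0,0} = 1
G(9) = mex{0,0} = 1
G(10) = mex{1,0} = 2
G(11) = mex{1,0} = 2

2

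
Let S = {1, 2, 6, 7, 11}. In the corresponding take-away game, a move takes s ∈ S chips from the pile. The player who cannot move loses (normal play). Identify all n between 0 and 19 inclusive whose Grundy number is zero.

G(0) = 0
G(1) = mex{0} = 1
G(2) = mex{1,0} = 2
G(3) = mex{2,1} = 0
G(4) = mex{0,2} = 1
G(5) = mex{1,0} = 2
G(6) = mex{2,1,0} = 3
G(7) = mex{3,2,1,0} = 4
G(8) = mex{4,3,2,1} = 0
G(9) = mex{0,4,0,2} = 1
G(10) = mex{1,0,1,0} = 2
G(11) = mex{2,1,2,1,0} = 3
G(12) = mex{3,2,3,2,1} = 0
G(13) = mex{0,3,4,3,2} = 1
G(14) = mex{1,0,0,4,0} = 2
G(15) = mex{2,1,1,0,1} = 3
G(16) = mex{3,2,2,1,2} = 0
G(17) = mex{0,3,3,2,3} = 1
G(18) = mex{1,0,0,3,4} = 2
G(19) = mex{2,1,1,0,0} = 3
P-positions are exactly the n with G(n) = 0.

0, 3, 8, 12, 16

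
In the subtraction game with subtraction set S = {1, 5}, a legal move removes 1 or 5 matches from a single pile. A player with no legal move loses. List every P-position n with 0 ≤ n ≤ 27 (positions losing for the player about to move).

0, 2, 4, 6, 8, 10, 12, 14, 16, 18, 20, 22, 24, 26

n :  0  1  2  3  4  5  6  7  8  9 10 11 12 13 14 15 16 17 18 19 20 21 22 23 24 25 26 27
G :  0  1  0  1  0  1  0  1  0  1  0  1  0  1  0  1  0  1  0  1  0  1  0  1  0  1  0  1
P-positions are exactly the n with G(n) = 0.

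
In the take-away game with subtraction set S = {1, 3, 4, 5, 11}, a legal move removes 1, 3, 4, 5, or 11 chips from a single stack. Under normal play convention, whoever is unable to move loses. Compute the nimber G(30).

G(0) = 0
G(1) = mex{0} = 1
G(2) = mex{1} = 0
G(3) = mex{0,0} = 1
G(4) = mex{1,1,0} = 2
G(5) = mex{2,0,1,0} = 3
G(6) = mex{3,1,0,1} = 2
G(7) = mex{2,2,1,0} = 3
G(8) = mex{3,3,2,1} = 0
G(9) = mex{0,2,3,2} = 1
G(10) = mex{1,3,2,3} = 0
G(11) = mex{0,0,3,2,0} = 1
G(12) = mex{1,1,0,3,1} = 2
G(13) = mex{2,0,1,0,0} = 3
G(14) = mex{3,1,0,1,1} = 2
G(15) = mex{2,2,1,0,2} = 3
G(16) = mex{3,3,2,1,3} = 0
G(17) = mex{0,2,3,2,2} = 1
G(18) = mex{1,3,2,3,3} = 0
G(19) = mex{0,0,3,2,0} = 1
G(20) = mex{1,1,0,3,1} = 2
G(21) = mex{2,0,1,0,0} = 3
G(22) = mex{3,1,0,1,1} = 2
G(23) = mex{2,2,1,0,2} = 3
G(24) = mex{3,3,2,1,3} = 0
G(25) = mex{0,2,3,2,2} = 1
G(26) = mex{1,3,2,3,3} = 0
G(27) = mex{0,0,3,2,0} = 1
G(28) = mex{1,1,0,3,1} = 2
G(29) = mex{2,0,1,0,0} = 3
G(30) = mex{3,1,0,1,1} = 2

2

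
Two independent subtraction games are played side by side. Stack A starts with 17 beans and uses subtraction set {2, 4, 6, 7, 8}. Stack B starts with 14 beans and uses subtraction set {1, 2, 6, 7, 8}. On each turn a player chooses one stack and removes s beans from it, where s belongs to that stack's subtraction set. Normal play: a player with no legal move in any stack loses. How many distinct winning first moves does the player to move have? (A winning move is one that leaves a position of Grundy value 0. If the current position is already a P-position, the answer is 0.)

2

Stack A, S = {2, 4, 6, 7, 8}:
n :  0  1  2  3  4  5  6  7  8  9 10 11 12 13 14 15 16 17
G :  0  0  1  1  2  2  3  3  4  4  0  0  1  1  2  2  3  3
G_A(17) = 3.
Stack B, S = {1, 2, 6, 7, 8}:
G(0) = 0
G(1) = mex{0} = 1
G(2) = mex{1,0} = 2
G(3) = mex{2,1} = 0
G(4) = mex{0,2} = 1
G(5) = mex{1,0} = 2
G(6) = mex{2,1,0} = 3
G(7) = mex{3,2,1,0} = 4
G(8) = mex{4,3,2,1,0} = 5
G(9) = mex{5,4,0,2,1} = 3
G(10) = mex{3,5,1,0,2} = 4
G(11) = mex{4,3,2,1,0} = 5
G(12) = mex{5,4,3,2,1} = 0
G(13) = mex{0,5,4,3,2} = 1
G(14) = mex{1,0,5,4,3} = 2
G_B(14) = 2.
Combined Grundy value = 3 ⊕ 2 = 1.
A winning move leaves total XOR = 0, i.e. changes one component's Grundy value g to g ⊕ X where X is the current total.
Stack A: need g' = 3⊕1 = 2. Options: 17−2→G=2, 17−4→G=1, 17−6→G=0, 17−7→G=0, 17−8→G=4. Hits: 1.
Stack B: need g' = 2⊕1 = 3. Options: 14−1→G=1, 14−2→G=0, 14−6→G=5, 14−7→G=4, 14−8→G=3. Hits: 1.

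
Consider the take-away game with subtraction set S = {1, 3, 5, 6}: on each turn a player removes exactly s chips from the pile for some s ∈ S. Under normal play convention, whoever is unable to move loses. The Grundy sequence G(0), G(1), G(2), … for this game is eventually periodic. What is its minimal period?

11

G(0) = 0
G(1) = mex{0} = 1
G(2) = mex{1} = 0
G(3) = mex{0,0} = 1
G(4) = mex{1,1} = 0
G(5) = mex{0,0,0} = 1
G(6) = mex{1,1,1,0} = 2
G(7) = mex{2,0,0,1} = 3
G(8) = mex{3,1,1,0} = 2
G(9) = mex{2,2,0,1} = 3
G(10) = mex{3,3,1,0} = 2
G(11) = mex{2,2,2,1} = 0
G(12) = mex{0,3,3,2} = 1
G(13) = mex{1,2,2,3} = 0
G(14) = mex{0,0,3,2} = 1
G(15) = mex{1,1,2,3} = 0
G(16) = mex{0,0,0,2} = 1
G(17) = mex{1,1,1,0} = 2
G(18) = mex{2,0,0,1} = 3
G(19) = mex{3,1,1,0} = 2
G(20) = mex{2,2,0,1} = 3
G(21) = mex{3,3,1,0} = 2
G(22) = mex{2,2,2,1} = 0
G(23) = mex{0,3,3,2} = 1
G(n+11) = G(n) holds for n = 0,…,5 (a full window of length max(S) = 6), so the sequence is purely periodic with period 11.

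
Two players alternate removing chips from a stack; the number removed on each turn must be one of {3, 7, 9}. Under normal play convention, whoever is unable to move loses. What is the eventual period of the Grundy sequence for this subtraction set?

G(0) = 0
G(1) = mex{} = 0
G(2) = mex{} = 0
G(3) = mex{0} = 1
G(4) = mex{0} = 1
G(5) = mex{0} = 1
G(6) = mex{1} = 0
G(7) = mex{1,0} = 2
G(8) = mex{1,0} = 2
G(9) = mex{0,0,0} = 1
G(10) = mex{2,1,0} = 3
G(11) = mex{2,1,0} = 3
G(12) = mex{1,1,1} = 0
G(13) = mex{3,0,1} = 2
G(14) = mex{3,2,1} = 0
G(15) = mex{0,2,0} = 1
G(16) = mex{2,1,2} = 0
G(17) = mex{0,3,2} = 1
G(18) = mex{1,3,1} = 0
G(19) = mex{0,0,3} = 1
G(20) = mex{1,2,3} = 0
G(21) = mex{0,0,0} = 1
G(22) = mex{1,1,2} = 0
G(23) = mex{0,0,0} = 1
G(24) = mex{1,1,1} = 0
G(25) = mex{0,0,0} = 1
G(26) = mex{1,1,1} = 0
From n = 14 onward G(n+2) = G(n); since this holds over max(S) = 9 consecutive positions the period is 2 (pre-period 14).

2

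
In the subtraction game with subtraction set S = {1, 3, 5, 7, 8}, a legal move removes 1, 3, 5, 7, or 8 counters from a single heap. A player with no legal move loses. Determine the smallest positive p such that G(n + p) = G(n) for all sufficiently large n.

15

n :  0  1  2  3  4  5  6  7  8  9 10 11 12 13 14 15 16 17 18 19 20 21 22 23 24 25 26 27 28 29 30 31
G :  0  1  0  1  0  1  0  1  2  3  2  3  2  3  2  0  1  0  1  0  1  0  1  2  3  2  3  2  3  2  0  1
G(n+15) = G(n) holds for n = 0,…,7 (a full window of length max(S) = 8), so the sequence is purely periodic with period 15.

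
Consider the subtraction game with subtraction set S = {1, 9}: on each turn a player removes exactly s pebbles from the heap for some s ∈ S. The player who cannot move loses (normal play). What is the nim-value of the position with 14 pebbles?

n :  0  1  2  3  4  5  6  7  8  9 10 11 12 13 14
G :  0  1  0  1  0  1  0  1  0  1  0  1  0  1  0

0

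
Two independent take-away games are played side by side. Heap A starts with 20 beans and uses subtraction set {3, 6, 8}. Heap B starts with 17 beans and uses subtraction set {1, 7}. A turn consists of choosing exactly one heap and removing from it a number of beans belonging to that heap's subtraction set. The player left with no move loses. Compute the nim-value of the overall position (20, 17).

2

Heap A, S = {3, 6, 8}:
n :  0  1  2  3  4  5  6  7  8  9 10 11 12 13 14 15 16 17 18 19 20
G :  0  0  0  1  1  1  2  2  2  3  3  0  0  0  1  1  1  2  2  2  3
G_A(20) = 3.
Heap B, S = {1, 7}:
n :  0  1  2  3  4  5  6  7  8  9 10 11 12 13 14 15 16 17
G :  0  1  0  1  0  1  0  1  0  1  0  1  0  1  0  1  0  1
G_B(17) = 1.
Combined Grundy value = 3 ⊕ 1 = 2.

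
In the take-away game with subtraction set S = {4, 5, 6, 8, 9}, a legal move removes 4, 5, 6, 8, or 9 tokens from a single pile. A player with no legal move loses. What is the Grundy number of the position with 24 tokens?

G(0) = 0
G(1) = mex{} = 0
G(2) = mex{} = 0
G(3) = mex{} = 0
G(4) = mex{0} = 1
G(5) = mex{0,0} = 1
G(6) = mex{0,0,0} = 1
G(7) = mex{0,0,0} = 1
G(8) = mex{1,0,0,0} = 2
G(9) = mex{1,1,0,0,0} = 2
G(10) = mex{1,1,1,0,0} = 2
G(11) = mex{1,1,1,0,0} = 2
G(12) = mex{2,1,1,1,0} = 3
G(13) = mex{2,2,1,1,1} = 0
G(14) = mex{2,2,2,1,1} = 0
G(15) = mex{2,2,2,1,1} = 0
G(16) = mex{3,2,2,2,1} = 0
G(17) = mex{0,3,2,2,2} = 1
G(18) = mex{0,0,3,2,2} = 1
G(19) = mex{0,0,0,2,2} = 1
G(20) = mex{0,0,0,3,2} = 1
G(21) = mex{1,0,0,0,3} = 2
G(22) = mex{1,1,0,0,0} = 2
G(23) = mex{1,1,1,0,0} = 2
G(24) = mex{1,1,1,0,0} = 2

2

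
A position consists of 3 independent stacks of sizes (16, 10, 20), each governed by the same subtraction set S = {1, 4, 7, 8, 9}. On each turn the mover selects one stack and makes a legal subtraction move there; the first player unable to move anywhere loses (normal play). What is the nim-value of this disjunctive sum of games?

All stacks use S = {1, 4, 7, 8, 9}:
n :  0  1  2  3  4  5  6  7  8  9 10 11 12 13 14 15 16 17 18 19 20
G :  0  1  0  1  2  0  1  2  3  2  3  4  5  3  4  0  1  0  1  2  0
Stack A: G(16) = 1.
Stack B: G(10) = 3.
Stack C: G(20) = 0.
Combined Grundy value = 1 ⊕ 3 ⊕ 0 = 2.

2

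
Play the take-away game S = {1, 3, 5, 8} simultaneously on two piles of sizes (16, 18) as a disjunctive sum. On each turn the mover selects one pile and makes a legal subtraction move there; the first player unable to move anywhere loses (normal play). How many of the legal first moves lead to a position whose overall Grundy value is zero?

All piles use S = {1, 3, 5, 8}:
G(0) = 0
G(1) = mex{0} = 1
G(2) = mex{1} = 0
G(3) = mex{0,0} = 1
G(4) = mex{1,1} = 0
G(5) = mex{0,0,0} = 1
G(6) = mex{1,1,1} = 0
G(7) = mex{0,0,0} = 1
G(8) = mex{1,1,1,0} = 2
G(9) = mex{2,0,0,1} = 3
G(10) = mex{3,1,1,0} = 2
G(11) = mex{2,2,0,1} = 3
G(12) = mex{3,3,1,0} = 2
G(13) = mex{2,2,2,1} = 0
G(14) = mex{0,3,3,0} = 1
G(15) = mex{1,2,2,1} = 0
G(16) = mex{0,0,3,2} = 1
G(17) = mex{1,1,2,3} = 0
G(18) = mex{0,0,0,2} = 1
Pile A: G(16) = 1.
Pile B: G(18) = 1.
Combined Grundy value = 1 ⊕ 1 = 0.
A winning move leaves total XOR = 0, i.e. changes one component's Grundy value g to g ⊕ X where X is the current total.
Pile A: target g' = 1⊕0 = 1, but every legal move changes the Grundy value (mex property), so 0 moves.
Pile B: target g' = 1⊕0 = 1, but every legal move changes the Grundy value (mex property), so 0 moves.

0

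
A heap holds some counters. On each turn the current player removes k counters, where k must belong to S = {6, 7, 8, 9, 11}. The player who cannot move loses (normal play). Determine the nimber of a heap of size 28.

1

n :  0  1  2  3  4  5  6  7  8  9 10 11 12 13 14 15 16 17 18 19 20 21 22 23 24 25 26 27 28
G :  0  0  0  0  0  0  1  1  1  1  1  1  2  2  2  2  2  0  0  0  0  0  0  1  1  1  1  1  1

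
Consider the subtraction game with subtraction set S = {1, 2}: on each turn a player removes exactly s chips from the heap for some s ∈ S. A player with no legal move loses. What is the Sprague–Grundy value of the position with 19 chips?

1

n :  0  1  2  3  4  5  6  7  8  9 10 11 12 13 14 15 16 17 18 19
G :  0  1  2  0  1  2  0  1  2  0  1  2  0  1  2  0  1  2  0  1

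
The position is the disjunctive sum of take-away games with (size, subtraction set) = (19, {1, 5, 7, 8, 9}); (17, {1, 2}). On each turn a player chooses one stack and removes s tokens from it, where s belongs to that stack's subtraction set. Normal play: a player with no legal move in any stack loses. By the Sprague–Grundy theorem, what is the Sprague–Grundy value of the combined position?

Stack A, S = {1, 5, 7, 8, 9}:
n :  0  1  2  3  4  5  6  7  8  9 10 11 12 13 14 15 16 17 18 19
G :  0  1  0  1  0  1  0  1  2  3  2  3  2  3  2  3  0  1  0  1
G_A(19) = 1.
Stack B, S = {1, 2}:
G(0) = 0
G(1) = mex{0} = 1
G(2) = mex{1,0} = 2
G(3) = mex{2,1} = 0
G(4) = mex{0,2} = 1
G(5) = mex{1,0} = 2
G(6) = mex{2,1} = 0
G(7) = mex{0,2} = 1
G(8) = mex{1,0} = 2
G(9) = mex{2,1} = 0
G(10) = mex{0,2} = 1
G(11) = mex{1,0} = 2
G(12) = mex{2,1} = 0
G(13) = mex{0,2} = 1
G(14) = mex{1,0} = 2
G(15) = mex{2,1} = 0
G(16) = mex{0,2} = 1
G(17) = mex{1,0} = 2
G_B(17) = 2.
Combined Grundy value = 1 ⊕ 2 = 3.

3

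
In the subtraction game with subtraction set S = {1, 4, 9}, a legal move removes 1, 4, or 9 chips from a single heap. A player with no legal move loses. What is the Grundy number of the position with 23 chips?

G(0) = 0
G(1) = mex{0} = 1
G(2) = mex{1} = 0
G(3) = mex{0} = 1
G(4) = mex{1,0} = 2
G(5) = mex{2,1} = 0
G(6) = mex{0,0} = 1
G(7) = mex{1,1} = 0
G(8) = mex{0,2} = 1
G(9) = mex{1,0,0} = 2
G(10) = mex{2,1,1} = 0
G(11) = mex{0,0,0} = 1
G(12) = mex{1,1,1} = 0
G(13) = mex{0,2,2} = 1
G(14) = mex{1,0,0} = 2
G(15) = mex{2,1,1} = 0
G(16) = mex{0,0,0} = 1
G(17) = mex{1,1,1} = 0
G(18) = mex{0,2,2} = 1
G(19) = mex{1,0,0} = 2
G(20) = mex{2,1,1} = 0
G(21) = mex{0,0,0} = 1
G(22) = mex{1,1,1} = 0
G(23) = mex{0,2,2} = 1

1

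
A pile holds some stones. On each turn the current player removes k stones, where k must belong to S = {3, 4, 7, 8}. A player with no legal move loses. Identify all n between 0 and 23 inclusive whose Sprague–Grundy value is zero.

0, 1, 2, 11, 12, 13, 22, 23

G(0) = 0
G(1) = mex{} = 0
G(2) = mex{} = 0
G(3) = mex{0} = 1
G(4) = mex{0,0} = 1
G(5) = mex{0,0} = 1
G(6) = mex{1,0} = 2
G(7) = mex{1,1,0} = 2
G(8) = mex{1,1,0,0} = 2
G(9) = mex{2,1,0,0} = 3
G(10) = mex{2,2,1,0} = 3
G(11) = mex{2,2,1,1} = 0
G(12) = mex{3,2,1,1} = 0
G(13) = mex{3,3,2,1} = 0
G(14) = mex{0,3,2,2} = 1
G(15) = mex{0,0,2,2} = 1
G(16) = mex{0,0,3,2} = 1
G(17) = mex{1,0,3,3} = 2
G(18) = mex{1,1,0,3} = 2
G(19) = mex{1,1,0,0} = 2
G(20) = mex{2,1,0,0} = 3
G(21) = mex{2,2,1,0} = 3
G(22) = mex{2,2,1,1} = 0
G(23) = mex{3,2,1,1} = 0
P-positions are exactly the n with G(n) = 0.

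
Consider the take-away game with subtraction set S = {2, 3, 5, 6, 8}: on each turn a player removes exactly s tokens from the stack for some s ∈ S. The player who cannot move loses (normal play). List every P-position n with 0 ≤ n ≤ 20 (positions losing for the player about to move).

0, 1, 10, 11, 20

G(0) = 0
G(1) = mex{} = 0
G(2) = mex{0} = 1
G(3) = mex{0,0} = 1
G(4) = mex{1,0} = 2
G(5) = mex{1,1,0} = 2
G(6) = mex{2,1,0,0} = 3
G(7) = mex{2,2,1,0} = 3
G(8) = mex{3,2,1,1,0} = 4
G(9) = mex{3,3,2,1,0} = 4
G(10) = mex{4,3,2,2,1} = 0
G(11) = mex{4,4,3,2,1} = 0
G(12) = mex{0,4,3,3,2} = 1
G(13) = mex{0,0,4,3,2} = 1
G(14) = mex{1,0,4,4,3} = 2
G(15) = mex{1,1,0,4,3} = 2
G(16) = mex{2,1,0,0,4} = 3
G(17) = mex{2,2,1,0,4} = 3
G(18) = mex{3,2,1,1,0} = 4
G(19) = mex{3,3,2,1,0} = 4
G(20) = mex{4,3,2,2,1} = 0
P-positions are exactly the n with G(n) = 0.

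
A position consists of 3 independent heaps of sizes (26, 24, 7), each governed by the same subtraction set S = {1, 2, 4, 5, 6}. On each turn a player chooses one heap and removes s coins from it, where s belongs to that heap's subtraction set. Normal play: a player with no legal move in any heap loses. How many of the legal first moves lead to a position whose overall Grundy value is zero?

2

All heaps use S = {1, 2, 4, 5, 6}:
G(0) = 0
G(1) = mex{0} = 1
G(2) = mex{1,0} = 2
G(3) = mex{2,1} = 0
G(4) = mex{0,2,0} = 1
G(5) = mex{1,0,1,0} = 2
G(6) = mex{2,1,2,1,0} = 3
G(7) = mex{3,2,0,2,1} = 4
G(8) = mex{4,3,1,0,2} = 5
G(9) = mex{5,4,2,1,0} = 3
G(10) = mex{3,5,3,2,1} = 0
G(11) = mex{0,3,4,3,2} = 1
G(12) = mex{1,0,5,4,3} = 2
G(13) = mex{2,1,3,5,4} = 0
G(14) = mex{0,2,0,3,5} = 1
G(15) = mex{1,0,1,0,3} = 2
G(16) = mex{2,1,2,1,0} = 3
G(17) = mex{3,2,0,2,1} = 4
G(18) = mex{4,3,1,0,2} = 5
G(19) = mex{5,4,2,1,0} = 3
G(20) = mex{3,5,3,2,1} = 0
G(21) = mex{0,3,4,3,2} = 1
G(22) = mex{1,0,5,4,3} = 2
G(23) = mex{2,1,3,5,4} = 0
G(24) = mex{0,2,0,3,5} = 1
G(25) = mex{1,0,1,0,3} = 2
G(26) = mex{2,1,2,1,0} = 3
Heap A: G(26) = 3.
Heap B: G(24) = 1.
Heap C: G(7) = 4.
Combined Grundy value = 3 ⊕ 1 ⊕ 4 = 6.
A winning move leaves total XOR = 0, i.e. changes one component's Grundy value g to g ⊕ X where X is the current total.
Heap A: need g' = 3⊕6 = 5. Options: 26−1→G=2, 26−2→G=1, 26−4→G=2, 26−5→G=1, 26−6→G=0. Hits: 0.
Heap B: need g' = 1⊕6 = 7. Options: 24−1→G=0, 24−2→G=2, 24−4→G=0, 24−5→G=3, 24−6→G=5. Hits: 0.
Heap C: need g' = 4⊕6 = 2. Options: 7−1→G=3, 7−2→G=2, 7−4→G=0, 7−5→G=2, 7−6→G=1. Hits: 2.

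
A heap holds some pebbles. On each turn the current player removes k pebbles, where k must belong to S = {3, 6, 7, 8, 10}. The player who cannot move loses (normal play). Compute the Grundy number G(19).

n :  0  1  2  3  4  5  6  7  8  9 10 11 12 13 14 15 16 17 18 19
G :  0  0  0  1  1  1  2  2  2  3  3  3  4  0  0  0  1  1  1  2

2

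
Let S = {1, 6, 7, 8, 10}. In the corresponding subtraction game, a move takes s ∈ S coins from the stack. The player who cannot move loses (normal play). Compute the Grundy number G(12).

4

G(0) = 0
G(1) = mex{0} = 1
G(2) = mex{1} = 0
G(3) = mex{0} = 1
G(4) = mex{1} = 0
G(5) = mex{0} = 1
G(6) = mex{1,0} = 2
G(7) = mex{2,1,0} = 3
G(8) = mex{3,0,1,0} = 2
G(9) = mex{2,1,0,1} = 3
G(10) = mex{3,0,1,0,0} = 2
G(11) = mex{2,1,0,1,1} = 3
G(12) = mex{3,2,1,0,0} = 4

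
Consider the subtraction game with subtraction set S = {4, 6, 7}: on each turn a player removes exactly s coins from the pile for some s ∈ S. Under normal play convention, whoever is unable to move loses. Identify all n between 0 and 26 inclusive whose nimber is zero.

G(0) = 0
G(1) = mex{} = 0
G(2) = mex{} = 0
G(3) = mex{} = 0
G(4) = mex{0} = 1
G(5) = mex{0} = 1
G(6) = mex{0,0} = 1
G(7) = mex{0,0,0} = 1
G(8) = mex{1,0,0} = 2
G(9) = mex{1,0,0} = 2
G(10) = mex{1,1,0} = 2
G(11) = mex{1,1,1} = 0
G(12) = mex{2,1,1} = 0
G(13) = mex{2,1,1} = 0
G(14) = mex{2,2,1} = 0
G(15) = mex{0,2,2} = 1
G(16) = mex{0,2,2} = 1
G(17) = mex{0,0,2} = 1
G(18) = mex{0,0,0} = 1
G(19) = mex{1,0,0} = 2
G(20) = mex{1,0,0} = 2
G(21) = mex{1,1,0} = 2
G(22) = mex{1,1,1} = 0
G(23) = mex{2,1,1} = 0
G(24) = mex{2,1,1} = 0
G(25) = mex{2,2,1} = 0
G(26) = mex{0,2,2} = 1
P-positions are exactly the n with G(n) = 0.

0, 1, 2, 3, 11, 12, 13, 14, 22, 23, 24, 25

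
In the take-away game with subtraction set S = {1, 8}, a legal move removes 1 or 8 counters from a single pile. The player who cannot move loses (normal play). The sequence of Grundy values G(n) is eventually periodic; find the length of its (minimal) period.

9

n :  0  1  2  3  4  5  6  7  8  9 10 11 12 13 14 15 16 17 18 19
G :  0  1  0  1  0  1  0  1  2  0  1  0  1  0  1  0  1  2  0  1
G(n+9) = G(n) holds for n = 0,…,7 (a full window of length max(S) = 8), so the sequence is purely periodic with period 9.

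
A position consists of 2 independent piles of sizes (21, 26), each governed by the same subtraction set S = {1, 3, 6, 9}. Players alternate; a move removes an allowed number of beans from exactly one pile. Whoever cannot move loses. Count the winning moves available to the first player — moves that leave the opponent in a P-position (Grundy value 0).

All piles use S = {1, 3, 6, 9}:
G(0) = 0
G(1) = mex{0} = 1
G(2) = mex{1} = 0
G(3) = mex{0,0} = 1
G(4) = mex{1,1} = 0
G(5) = mex{0,0} = 1
G(6) = mex{1,1,0} = 2
G(7) = mex{2,0,1} = 3
G(8) = mex{3,1,0} = 2
G(9) = mex{2,2,1,0} = 3
G(10) = mex{3,3,0,1} = 2
G(11) = mex{2,2,1,0} = 3
G(12) = mex{3,3,2,1} = 0
G(13) = mex{0,2,3,0} = 1
G(14) = mex{1,3,2,1} = 0
G(15) = mex{0,0,3,2} = 1
G(16) = mex{1,1,2,3} = 0
G(17) = mex{0,0,3,2} = 1
G(18) = mex{1,1,0,3} = 2
G(19) = mex{2,0,1,2} = 3
G(20) = mex{3,1,0,3} = 2
G(21) = mex{2,2,1,0} = 3
G(22) = mex{3,3,0,1} = 2
G(23) = mex{2,2,1,0} = 3
G(24) = mex{3,3,2,1} = 0
G(25) = mex{0,2,3,0} = 1
G(26) = mex{1,3,2,1} = 0
Pile A: G(21) = 3.
Pile B: G(26) = 0.
Combined Grundy value = 3 ⊕ 0 = 3.
A winning move leaves total XOR = 0, i.e. changes one component's Grundy value g to g ⊕ X where X is the current total.
Pile A: need g' = 3⊕3 = 0. Options: 21−1→G=2, 21−3→G=2, 21−6→G=1, 21−9→G=0. Hits: 1.
Pile B: need g' = 0⊕3 = 3. Options: 26−1→G=1, 26−3→G=3, 26−6→G=2, 26−9→G=1. Hits: 1.

2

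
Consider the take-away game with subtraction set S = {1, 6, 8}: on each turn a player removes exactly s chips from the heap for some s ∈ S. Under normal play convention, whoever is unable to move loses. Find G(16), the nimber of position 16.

0

n :  0  1  2  3  4  5  6  7  8  9 10 11 12 13 14 15 16
G :  0  1  0  1  0  1  2  0  1  0  1  0  1  2  0  1  0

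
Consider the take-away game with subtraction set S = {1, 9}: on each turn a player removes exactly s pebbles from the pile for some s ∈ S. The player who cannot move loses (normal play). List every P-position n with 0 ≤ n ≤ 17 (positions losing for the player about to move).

G(0) = 0
G(1) = mex{0} = 1
G(2) = mex{1} = 0
G(3) = mex{0} = 1
G(4) = mex{1} = 0
G(5) = mex{0} = 1
G(6) = mex{1} = 0
G(7) = mex{0} = 1
G(8) = mex{1} = 0
G(9) = mex{0,0} = 1
G(10) = mex{1,1} = 0
G(11) = mex{0,0} = 1
G(12) = mex{1,1} = 0
G(13) = mex{0,0} = 1
G(14) = mex{1,1} = 0
G(15) = mex{0,0} = 1
G(16) = mex{1,1} = 0
G(17) = mex{0,0} = 1
P-positions are exactly the n with G(n) = 0.

0, 2, 4, 6, 8, 10, 12, 14, 16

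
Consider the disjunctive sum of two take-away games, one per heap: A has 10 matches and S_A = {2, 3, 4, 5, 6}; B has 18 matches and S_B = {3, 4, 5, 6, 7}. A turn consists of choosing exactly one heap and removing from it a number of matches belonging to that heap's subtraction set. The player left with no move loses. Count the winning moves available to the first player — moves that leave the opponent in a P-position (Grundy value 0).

Heap A, S = {2, 3, 4, 5, 6}:
G(0) = 0
G(1) = mex{} = 0
G(2) = mex{0} = 1
G(3) = mex{0,0} = 1
G(4) = mex{1,0,0} = 2
G(5) = mex{1,1,0,0} = 2
G(6) = mex{2,1,1,0,0} = 3
G(7) = mex{2,2,1,1,0} = 3
G(8) = mex{3,2,2,1,1} = 0
G(9) = mex{3,3,2,2,1} = 0
G(10) = mex{0,3,3,2,2} = 1
G_A(10) = 1.
Heap B, S = {3, 4, 5, 6, 7}:
n :  0  1  2  3  4  5  6  7  8  9 10 11 12 13 14 15 16 17 18
G :  0  0  0  1  1  1  2  2  2  3  0  0  0  1  1  1  2  2  2
G_B(18) = 2.
Combined Grundy value = 1 ⊕ 2 = 3.
A winning move leaves total XOR = 0, i.e. changes one component's Grundy value g to g ⊕ X where X is the current total.
Heap A: need g' = 1⊕3 = 2. Options: 10−2→G=0, 10−3→G=3, 10−4→G=3, 10−5→G=2, 10−6→G=2. Hits: 2.
Heap B: need g' = 2⊕3 = 1. Options: 18−3→G=1, 18−4→G=1, 18−5→G=1, 18−6→G=0, 18−7→G=0. Hits: 3.

5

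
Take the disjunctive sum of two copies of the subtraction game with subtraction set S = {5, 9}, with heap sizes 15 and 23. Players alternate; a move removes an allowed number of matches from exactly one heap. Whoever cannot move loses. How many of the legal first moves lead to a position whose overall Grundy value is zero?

3

All heaps use S = {5, 9}:
n :  0  1  2  3  4  5  6  7  8  9 10 11 12 13 14 15 16 17 18 19 20 21 22 23
G :  0  0  0  0  0  1  1  1  1  1  2  2  2  2  0  0  0  0  0  1  1  1  1  1
Heap A: G(15) = 0.
Heap B: G(23) = 1.
Combined Grundy value = 0 ⊕ 1 = 1.
A winning move leaves total XOR = 0, i.e. changes one component's Grundy value g to g ⊕ X where X is the current total.
Heap A: need g' = 0⊕1 = 1. Options: 15−5→G=2, 15−9→G=1. Hits: 1.
Heap B: need g' = 1⊕1 = 0. Options: 23−5→G=0, 23−9→G=0. Hits: 2.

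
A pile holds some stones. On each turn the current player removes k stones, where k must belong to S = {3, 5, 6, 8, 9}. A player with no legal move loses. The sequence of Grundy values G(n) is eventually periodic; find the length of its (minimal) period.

12

G(0) = 0
G(1) = mex{} = 0
G(2) = mex{} = 0
G(3) = mex{0} = 1
G(4) = mex{0} = 1
G(5) = mex{0,0} = 1
G(6) = mex{1,0,0} = 2
G(7) = mex{1,0,0} = 2
G(8) = mex{1,1,0,0} = 2
G(9) = mex{2,1,1,0,0} = 3
G(10) = mex{2,1,1,0,0} = 3
G(11) = mex{2,2,1,1,0} = 3
G(12) = mex{3,2,2,1,1} = 0
G(13) = mex{3,2,2,1,1} = 0
G(14) = mex{3,3,2,2,1} = 0
G(15) = mex{0,3,3,2,2} = 1
G(16) = mex{0,3,3,2,2} = 1
G(17) = mex{0,0,3,3,2} = 1
G(18) = mex{1,0,0,3,3} = 2
G(19) = mex{1,0,0,3,3} = 2
G(20) = mex{1,1,0,0,3} = 2
G(21) = mex{2,1,1,0,0} = 3
G(22) = mex{2,1,1,0,0} = 3
G(23) = mex{2,2,1,1,0} = 3
G(24) = mex{3,2,2,1,1} = 0
G(25) = mex{3,2,2,1,1} = 0
G(n+12) = G(n) holds for n = 0,…,8 (a full window of length max(S) = 9), so the sequence is purely periodic with period 12.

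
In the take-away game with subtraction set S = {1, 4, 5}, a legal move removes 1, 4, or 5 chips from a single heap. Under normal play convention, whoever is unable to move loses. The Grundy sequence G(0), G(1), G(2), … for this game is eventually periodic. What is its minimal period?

G(0) = 0
G(1) = mex{0} = 1
G(2) = mex{1} = 0
G(3) = mex{0} = 1
G(4) = mex{1,0} = 2
G(5) = mex{2,1,0} = 3
G(6) = mex{3,0,1} = 2
G(7) = mex{2,1,0} = 3
G(8) = mex{3,2,1} = 0
G(9) = mex{0,3,2} = 1
G(10) = mex{1,2,3} = 0
G(11) = mex{0,3,2} = 1
G(12) = mex{1,0,3} = 2
G(13) = mex{2,1,0} = 3
G(14) = mex{3,0,1} = 2
G(15) = mex{2,1,0} = 3
G(16) = mex{3,2,1} = 0
G(17) = mex{0,3,2} = 1
G(n+8) = G(n) holds for n = 0,…,4 (a full window of length max(S) = 5), so the sequence is purely periodic with period 8.

8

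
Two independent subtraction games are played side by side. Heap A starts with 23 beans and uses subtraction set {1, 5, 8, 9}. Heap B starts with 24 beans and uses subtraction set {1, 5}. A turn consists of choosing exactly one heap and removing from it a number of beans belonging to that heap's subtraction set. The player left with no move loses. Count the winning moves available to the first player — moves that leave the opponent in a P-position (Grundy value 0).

Heap A, S = {1, 5, 8, 9}:
G(0) = 0
G(1) = mex{0} = 1
G(2) = mex{1} = 0
G(3) = mex{0} = 1
G(4) = mex{1} = 0
G(5) = mex{0,0} = 1
G(6) = mex{1,1} = 0
G(7) = mex{0,0} = 1
G(8) = mex{1,1,0} = 2
G(9) = mex{2,0,1,0} = 3
G(10) = mex{3,1,0,1} = 2
G(11) = mex{2,0,1,0} = 3
G(12) = mex{3,1,0,1} = 2
G(13) = mex{2,2,1,0} = 3
G(14) = mex{3,3,0,1} = 2
G(15) = mex{2,2,1,0} = 3
G(16) = mex{3,3,2,1} = 0
G(17) = mex{0,2,3,2} = 1
G(18) = mex{1,3,2,3} = 0
G(19) = mex{0,2,3,2} = 1
G(20) = mex{1,3,2,3} = 0
G(21) = mex{0,0,3,2} = 1
G(22) = mex{1,1,2,3} = 0
G(23) = mex{0,0,3,2} = 1
G_A(23) = 1.
Heap B, S = {1, 5}:
n :  0  1  2  3  4  5  6  7  8  9 10 11 12 13 14 15 16 17 18 19 20 21 22 23 24
G :  0  1  0  1  0  1  0  1  0  1  0  1  0  1  0  1  0  1  0  1  0  1  0  1  0
G_B(24) = 0.
Combined Grundy value = 1 ⊕ 0 = 1.
A winning move leaves total XOR = 0, i.e. changes one component's Grundy value g to g ⊕ X where X is the current total.
Heap A: need g' = 1⊕1 = 0. Options: 23−1→G=0, 23−5→G=0, 23−8→G=3, 23−9→G=2. Hits: 2.
Heap B: need g' = 0⊕1 = 1. Options: 24−1→G=1, 24−5→G=1. Hits: 2.

4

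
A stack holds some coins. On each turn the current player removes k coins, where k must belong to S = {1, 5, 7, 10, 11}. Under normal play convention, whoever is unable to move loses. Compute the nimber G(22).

n :  0  1  2  3  4  5  6  7  8  9 10 11 12 13 14 15 16 17 18 19 20 21 22
G :  0  1  0  1  0  1  0  1  0  1  2  3  2  3  2  3  2  3  2  3  0  1  0

0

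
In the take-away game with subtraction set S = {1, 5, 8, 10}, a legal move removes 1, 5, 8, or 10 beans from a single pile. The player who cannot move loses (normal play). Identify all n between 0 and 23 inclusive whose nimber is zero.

G(0) = 0
G(1) = mex{0} = 1
G(2) = mex{1} = 0
G(3) = mex{0} = 1
G(4) = mex{1} = 0
G(5) = mex{0,0} = 1
G(6) = mex{1,1} = 0
G(7) = mex{0,0} = 1
G(8) = mex{1,1,0} = 2
G(9) = mex{2,0,1} = 3
G(10) = mex{3,1,0,0} = 2
G(11) = mex{2,0,1,1} = 3
G(12) = mex{3,1,0,0} = 2
G(13) = mex{2,2,1,1} = 0
G(14) = mex{0,3,0,0} = 1
G(15) = mex{1,2,1,1} = 0
G(16) = mex{0,3,2,0} = 1
G(17) = mex{1,2,3,1} = 0
G(18) = mex{0,0,2,2} = 1
G(19) = mex{1,1,3,3} = 0
G(20) = mex{0,0,2,2} = 1
G(21) = mex{1,1,0,3} = 2
G(22) = mex{2,0,1,2} = 3
G(23) = mex{3,1,0,0} = 2
P-positions are exactly the n with G(n) = 0.

0, 2, 4, 6, 13, 15, 17, 19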